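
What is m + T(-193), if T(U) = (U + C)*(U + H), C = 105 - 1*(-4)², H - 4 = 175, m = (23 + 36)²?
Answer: 4937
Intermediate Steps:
m = 3481 (m = 59² = 3481)
H = 179 (H = 4 + 175 = 179)
C = 89 (C = 105 - 1*16 = 105 - 16 = 89)
T(U) = (89 + U)*(179 + U) (T(U) = (U + 89)*(U + 179) = (89 + U)*(179 + U))
m + T(-193) = 3481 + (15931 + (-193)² + 268*(-193)) = 3481 + (15931 + 37249 - 51724) = 3481 + 1456 = 4937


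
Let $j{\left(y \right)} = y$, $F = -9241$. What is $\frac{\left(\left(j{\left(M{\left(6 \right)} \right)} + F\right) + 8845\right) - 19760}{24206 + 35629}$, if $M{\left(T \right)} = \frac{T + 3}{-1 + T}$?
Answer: $- \frac{100771}{299175} \approx -0.33683$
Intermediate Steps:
$M{\left(T \right)} = \frac{3 + T}{-1 + T}$
$\frac{\left(\left(j{\left(M{\left(6 \right)} \right)} + F\right) + 8845\right) - 19760}{24206 + 35629} = \frac{\left(\left(\frac{3 + 6}{-1 + 6} - 9241\right) + 8845\right) - 19760}{24206 + 35629} = \frac{\left(\left(\frac{1}{5} \cdot 9 - 9241\right) + 8845\right) - 19760}{59835} = \left(\left(\left(\frac{1}{5} \cdot 9 - 9241\right) + 8845\right) - 19760\right) \frac{1}{59835} = \left(\left(\left(\frac{9}{5} - 9241\right) + 8845\right) - 19760\right) \frac{1}{59835} = \left(\left(- \frac{46196}{5} + 8845\right) - 19760\right) \frac{1}{59835} = \left(- \frac{1971}{5} - 19760\right) \frac{1}{59835} = \left(- \frac{100771}{5}\right) \frac{1}{59835} = - \frac{100771}{299175}$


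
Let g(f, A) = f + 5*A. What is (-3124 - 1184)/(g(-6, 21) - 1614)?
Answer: 1436/505 ≈ 2.8436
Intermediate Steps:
(-3124 - 1184)/(g(-6, 21) - 1614) = (-3124 - 1184)/((-6 + 5*21) - 1614) = -4308/((-6 + 105) - 1614) = -4308/(99 - 1614) = -4308/(-1515) = -4308*(-1/1515) = 1436/505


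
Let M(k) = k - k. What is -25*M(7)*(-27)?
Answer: 0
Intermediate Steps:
M(k) = 0
-25*M(7)*(-27) = -25*0*(-27) = 0*(-27) = 0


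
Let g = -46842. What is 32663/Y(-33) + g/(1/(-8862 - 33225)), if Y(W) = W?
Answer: 65057462719/33 ≈ 1.9714e+9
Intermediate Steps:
32663/Y(-33) + g/(1/(-8862 - 33225)) = 32663/(-33) - 46842/(1/(-8862 - 33225)) = 32663*(-1/33) - 46842/(1/(-42087)) = -32663/33 - 46842/(-1/42087) = -32663/33 - 46842*(-42087) = -32663/33 + 1971439254 = 65057462719/33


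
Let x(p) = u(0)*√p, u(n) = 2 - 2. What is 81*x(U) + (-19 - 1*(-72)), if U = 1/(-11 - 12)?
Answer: 53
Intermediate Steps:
U = -1/23 (U = 1/(-23) = -1/23 ≈ -0.043478)
u(n) = 0
x(p) = 0 (x(p) = 0*√p = 0)
81*x(U) + (-19 - 1*(-72)) = 81*0 + (-19 - 1*(-72)) = 0 + (-19 + 72) = 0 + 53 = 53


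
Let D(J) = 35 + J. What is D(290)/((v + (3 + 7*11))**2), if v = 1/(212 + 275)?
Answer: 5929225/116766117 ≈ 0.050779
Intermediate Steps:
v = 1/487 ≈ 0.0020534
D(290)/((v + (3 + 7*11))**2) = (35 + 290)/((1/487 + (3 + 7*11))**2) = 325/((1/487 + (3 + 77))**2) = 325/((1/487 + 80)**2) = 325/((38961/487)**2) = 325/(1517959521/237169) = 325*(237169/1517959521) = 5929225/116766117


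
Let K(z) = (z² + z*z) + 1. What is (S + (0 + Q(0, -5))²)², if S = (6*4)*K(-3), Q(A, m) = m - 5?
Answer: 309136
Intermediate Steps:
Q(A, m) = -5 + m
K(z) = 1 + 2*z² (K(z) = (z² + z²) + 1 = 2*z² + 1 = 1 + 2*z²)
S = 456 (S = (6*4)*(1 + 2*(-3)²) = 24*(1 + 2*9) = 24*(1 + 18) = 24*19 = 456)
(S + (0 + Q(0, -5))²)² = (456 + (0 + (-5 - 5))²)² = (456 + (0 - 10)²)² = (456 + (-10)²)² = (456 + 100)² = 556² = 309136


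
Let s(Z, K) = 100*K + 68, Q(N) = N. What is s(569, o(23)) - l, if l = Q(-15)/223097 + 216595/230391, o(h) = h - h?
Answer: 492407220598/7342791561 ≈ 67.060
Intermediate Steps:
o(h) = 0
s(Z, K) = 68 + 100*K
l = 6902605550/7342791561 (l = -15/223097 + 216595/230391 = 6902605550/7342791561 ≈ 0.94005)
s(569, o(23)) - l = (68 + 100*0) - 1*6902605550/7342791561 = (68 + 0) - 6902605550/7342791561 = 68 - 6902605550/7342791561 = 492407220598/7342791561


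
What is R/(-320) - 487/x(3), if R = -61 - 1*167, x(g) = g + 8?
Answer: -38333/880 ≈ -43.560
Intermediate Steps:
x(g) = 8 + g
R = -228 (R = -61 - 167 = -228)
R/(-320) - 487/x(3) = -228/(-320) - 487/(8 + 3) = -228*(-1/320) - 487/11 = 57/80 - 487*1/11 = 57/80 - 487/11 = -38333/880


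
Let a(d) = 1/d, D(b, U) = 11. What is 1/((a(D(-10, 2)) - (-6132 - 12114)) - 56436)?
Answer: -11/420089 ≈ -2.6185e-5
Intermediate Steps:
1/((a(D(-10, 2)) - (-6132 - 12114)) - 56436) = 1/((1/11 - (-6132 - 12114)) - 56436) = 1/((1/11 - 1*(-18246)) - 56436) = 1/((1/11 + 18246) - 56436) = 1/(200707/11 - 56436) = 1/(-420089/11) = -11/420089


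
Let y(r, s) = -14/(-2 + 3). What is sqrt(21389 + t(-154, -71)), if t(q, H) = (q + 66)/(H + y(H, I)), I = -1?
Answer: 3*sqrt(17171445)/85 ≈ 146.25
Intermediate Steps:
y(r, s) = -14 (y(r, s) = -14/1 = -14*1 = -14)
t(q, H) = (66 + q)/(-14 + H) (t(q, H) = (q + 66)/(H - 14) = (66 + q)/(-14 + H))
sqrt(21389 + t(-154, -71)) = sqrt(21389 + (66 - 154)/(-14 - 71)) = sqrt(21389 - 88/(-85)) = sqrt(21389 - 1/85*(-88)) = sqrt(21389 + 88/85) = sqrt(1818153/85) = 3*sqrt(17171445)/85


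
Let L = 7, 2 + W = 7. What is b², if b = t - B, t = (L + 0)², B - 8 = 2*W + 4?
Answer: 729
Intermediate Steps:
W = 5 (W = -2 + 7 = 5)
B = 22 (B = 8 + (2*5 + 4) = 8 + (10 + 4) = 8 + 14 = 22)
t = 49 (t = (7 + 0)² = 7² = 49)
b = 27 (b = 49 - 1*22 = 49 - 22 = 27)
b² = 27² = 729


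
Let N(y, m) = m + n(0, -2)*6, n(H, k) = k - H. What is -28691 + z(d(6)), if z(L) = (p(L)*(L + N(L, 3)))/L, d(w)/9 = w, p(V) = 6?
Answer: -28686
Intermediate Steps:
N(y, m) = -12 + m (N(y, m) = m + (-2 - 1*0)*6 = m + (-2 + 0)*6 = m - 2*6 = m - 12 = -12 + m)
d(w) = 9*w
z(L) = (-54 + 6*L)/L (z(L) = (6*(L + (-12 + 3)))/L = (6*(L - 9))/L = (6*(-9 + L))/L = (-54 + 6*L)/L)
-28691 + z(d(6)) = -28691 + (6 - 54/(9*6)) = -28691 + (6 - 54/54) = -28691 + (6 - 54*1/54) = -28691 + (6 - 1) = -28691 + 5 = -28686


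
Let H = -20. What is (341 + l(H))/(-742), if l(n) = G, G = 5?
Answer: -173/371 ≈ -0.46631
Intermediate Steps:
l(n) = 5
(341 + l(H))/(-742) = (341 + 5)/(-742) = 346*(-1/742) = -173/371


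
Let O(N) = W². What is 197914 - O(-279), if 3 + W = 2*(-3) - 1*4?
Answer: 197745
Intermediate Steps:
W = -13 (W = -3 + (2*(-3) - 1*4) = -3 + (-6 - 4) = -3 - 10 = -13)
O(N) = 169 (O(N) = (-13)² = 169)
197914 - O(-279) = 197914 - 1*169 = 197914 - 169 = 197745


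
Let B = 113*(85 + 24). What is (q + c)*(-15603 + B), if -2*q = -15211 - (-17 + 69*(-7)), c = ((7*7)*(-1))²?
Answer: -32059859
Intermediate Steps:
B = 12317 (B = 113*109 = 12317)
c = 2401 (c = (49*(-1))² = (-49)² = 2401)
q = 14711/2 (q = -(-15211 - (-17 + 69*(-7)))/2 = -(-15211 - (-17 - 483))/2 = -(-15211 - 1*(-500))/2 = -(-15211 + 500)/2 = -½*(-14711) = 14711/2 ≈ 7355.5)
(q + c)*(-15603 + B) = (14711/2 + 2401)*(-15603 + 12317) = (19513/2)*(-3286) = -32059859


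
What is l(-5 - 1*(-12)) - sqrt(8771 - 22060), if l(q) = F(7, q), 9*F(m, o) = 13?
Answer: 13/9 - I*sqrt(13289) ≈ 1.4444 - 115.28*I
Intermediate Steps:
F(m, o) = 13/9 (F(m, o) = (1/9)*13 = 13/9)
l(q) = 13/9
l(-5 - 1*(-12)) - sqrt(8771 - 22060) = 13/9 - sqrt(8771 - 22060) = 13/9 - sqrt(-13289) = 13/9 - I*sqrt(13289)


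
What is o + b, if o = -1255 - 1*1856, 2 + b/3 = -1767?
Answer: -8418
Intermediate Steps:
b = -5307 (b = -6 + 3*(-1767) = -6 - 5301 = -5307)
o = -3111 (o = -1255 - 1856 = -3111)
o + b = -3111 - 5307 = -8418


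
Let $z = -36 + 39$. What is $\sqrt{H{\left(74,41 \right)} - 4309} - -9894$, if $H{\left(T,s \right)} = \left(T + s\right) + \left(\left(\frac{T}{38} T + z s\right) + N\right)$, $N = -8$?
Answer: $9894 + \frac{9 i \sqrt{17537}}{19} \approx 9894.0 + 62.729 i$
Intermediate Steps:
$z = 3$
$H{\left(T,s \right)} = -8 + T + 4 s + \frac{T^{2}}{38}$ ($H{\left(T,s \right)} = \left(T + s\right) - \left(8 - 3 s - \frac{T}{38} T\right) = \left(T + s\right) - \left(8 - 3 s - \frac{T^{2}}{38}\right) = \left(T + s\right) + \left(-8 + 3 s + \frac{T^{2}}{38}\right) = -8 + T + 4 s + \frac{T^{2}}{38}$)
$\sqrt{H{\left(74,41 \right)} - 4309} - -9894 = \sqrt{\left(-8 + 74 + 4 \cdot 41 + \frac{74^{2}}{38}\right) - 4309} - -9894 = \sqrt{\left(-8 + 74 + 164 + \frac{1}{38} \cdot 5476\right) - 4309} + 9894 = \sqrt{\left(-8 + 74 + 164 + \frac{2738}{19}\right) - 4309} + 9894 = \sqrt{\frac{7108}{19} - 4309} + 9894 = \sqrt{- \frac{74763}{19}} + 9894 = \frac{9 i \sqrt{17537}}{19} + 9894 = 9894 + \frac{9 i \sqrt{17537}}{19}$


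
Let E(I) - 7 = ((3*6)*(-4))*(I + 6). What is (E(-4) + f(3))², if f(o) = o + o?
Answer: 17161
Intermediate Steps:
E(I) = -425 - 72*I (E(I) = 7 + ((3*6)*(-4))*(I + 6) = 7 + (18*(-4))*(6 + I) = 7 - 72*(6 + I) = 7 + (-432 - 72*I) = -425 - 72*I)
f(o) = 2*o
(E(-4) + f(3))² = ((-425 - 72*(-4)) + 2*3)² = ((-425 + 288) + 6)² = (-137 + 6)² = (-131)² = 17161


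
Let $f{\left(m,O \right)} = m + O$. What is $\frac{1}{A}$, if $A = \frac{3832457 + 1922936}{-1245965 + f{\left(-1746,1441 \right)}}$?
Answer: $- \frac{1246270}{5755393} \approx -0.21654$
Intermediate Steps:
$f{\left(m,O \right)} = O + m$
$A = - \frac{5755393}{1246270}$ ($A = \frac{3832457 + 1922936}{-1245965 + \left(1441 - 1746\right)} = \frac{5755393}{-1245965 - 305} = \frac{5755393}{-1246270} = 5755393 \left(- \frac{1}{1246270}\right) = - \frac{5755393}{1246270} \approx -4.6181$)
$\frac{1}{A} = \frac{1}{- \frac{5755393}{1246270}} = - \frac{1246270}{5755393}$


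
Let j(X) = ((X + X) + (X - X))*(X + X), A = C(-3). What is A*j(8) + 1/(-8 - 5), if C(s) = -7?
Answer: -23297/13 ≈ -1792.1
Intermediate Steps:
A = -7
j(X) = 4*X² (j(X) = (2*X + 0)*(2*X) = (2*X)*(2*X) = 4*X²)
A*j(8) + 1/(-8 - 5) = -28*8² + 1/(-8 - 5) = -28*64 + 1/(-13) = -7*256 - 1/13 = -1792 - 1/13 = -23297/13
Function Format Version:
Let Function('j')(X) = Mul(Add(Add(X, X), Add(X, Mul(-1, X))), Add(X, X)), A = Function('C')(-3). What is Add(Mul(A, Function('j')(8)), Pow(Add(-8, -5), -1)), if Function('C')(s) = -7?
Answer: Rational(-23297, 13) ≈ -1792.1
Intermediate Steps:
A = -7
Function('j')(X) = Mul(4, Pow(X, 2)) (Function('j')(X) = Mul(Add(Mul(2, X), 0), Mul(2, X)) = Mul(Mul(2, X), Mul(2, X)) = Mul(4, Pow(X, 2)))
Add(Mul(A, Function('j')(8)), Pow(Add(-8, -5), -1)) = Add(Mul(-7, Mul(4, Pow(8, 2))), Pow(Add(-8, -5), -1)) = Add(Mul(-7, Mul(4, 64)), Pow(-13, -1)) = Add(Mul(-7, 256), Rational(-1, 13)) = Add(-1792, Rational(-1, 13)) = Rational(-23297, 13)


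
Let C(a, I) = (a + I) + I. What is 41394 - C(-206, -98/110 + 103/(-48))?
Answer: 54920017/1320 ≈ 41606.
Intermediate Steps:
C(a, I) = a + 2*I (C(a, I) = (I + a) + I = a + 2*I)
41394 - C(-206, -98/110 + 103/(-48)) = 41394 - (-206 + 2*(-98/110 + 103/(-48))) = 41394 - (-206 + 2*(-98*1/110 + 103*(-1/48))) = 41394 - (-206 + 2*(-49/55 - 103/48)) = 41394 - (-206 + 2*(-8017/2640)) = 41394 - (-206 - 8017/1320) = 41394 - 1*(-279937/1320) = 41394 + 279937/1320 = 54920017/1320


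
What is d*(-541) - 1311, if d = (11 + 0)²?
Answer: -66772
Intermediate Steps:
d = 121 (d = 11² = 121)
d*(-541) - 1311 = 121*(-541) - 1311 = -65461 - 1311 = -66772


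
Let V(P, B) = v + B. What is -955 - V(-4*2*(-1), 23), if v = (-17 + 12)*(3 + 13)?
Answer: -898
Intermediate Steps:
v = -80 (v = -5*16 = -80)
V(P, B) = -80 + B
-955 - V(-4*2*(-1), 23) = -955 - (-80 + 23) = -955 - 1*(-57) = -955 + 57 = -898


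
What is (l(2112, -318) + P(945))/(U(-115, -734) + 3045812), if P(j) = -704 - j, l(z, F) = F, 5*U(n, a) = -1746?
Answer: -9835/15227314 ≈ -0.00064588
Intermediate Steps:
U(n, a) = -1746/5 (U(n, a) = (⅕)*(-1746) = -1746/5)
(l(2112, -318) + P(945))/(U(-115, -734) + 3045812) = (-318 + (-704 - 1*945))/(-1746/5 + 3045812) = (-318 + (-704 - 945))/(15227314/5) = (-318 - 1649)*(5/15227314) = -1967*5/15227314 = -9835/15227314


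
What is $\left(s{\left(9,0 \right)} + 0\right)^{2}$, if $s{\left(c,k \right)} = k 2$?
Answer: $0$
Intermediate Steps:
$s{\left(c,k \right)} = 2 k$
$\left(s{\left(9,0 \right)} + 0\right)^{2} = \left(2 \cdot 0 + 0\right)^{2} = \left(0 + 0\right)^{2} = 0^{2} = 0$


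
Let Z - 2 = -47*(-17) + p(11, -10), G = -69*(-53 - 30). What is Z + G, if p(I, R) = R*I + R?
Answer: 6408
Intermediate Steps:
p(I, R) = R + I*R (p(I, R) = I*R + R = R + I*R)
G = 5727 (G = -69*(-83) = 5727)
Z = 681 (Z = 2 + (-47*(-17) - 10*(1 + 11)) = 2 + (799 - 10*12) = 2 + (799 - 120) = 2 + 679 = 681)
Z + G = 681 + 5727 = 6408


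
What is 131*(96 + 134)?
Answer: 30130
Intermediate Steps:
131*(96 + 134) = 131*230 = 30130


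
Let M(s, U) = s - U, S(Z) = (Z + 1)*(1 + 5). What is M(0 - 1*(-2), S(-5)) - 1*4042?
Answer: -4016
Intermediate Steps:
S(Z) = 6 + 6*Z (S(Z) = (1 + Z)*6 = 6 + 6*Z)
M(0 - 1*(-2), S(-5)) - 1*4042 = ((0 - 1*(-2)) - (6 + 6*(-5))) - 1*4042 = ((0 + 2) - (6 - 30)) - 4042 = (2 - 1*(-24)) - 4042 = (2 + 24) - 4042 = 26 - 4042 = -4016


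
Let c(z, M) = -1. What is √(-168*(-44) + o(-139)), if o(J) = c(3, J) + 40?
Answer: √7431 ≈ 86.203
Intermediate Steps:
o(J) = 39 (o(J) = -1 + 40 = 39)
√(-168*(-44) + o(-139)) = √(-168*(-44) + 39) = √(7392 + 39) = √7431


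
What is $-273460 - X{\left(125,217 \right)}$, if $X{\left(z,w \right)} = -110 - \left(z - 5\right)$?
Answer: $-273230$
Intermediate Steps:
$X{\left(z,w \right)} = -105 - z$ ($X{\left(z,w \right)} = -110 - \left(-5 + z\right) = -105 - z$)
$-273460 - X{\left(125,217 \right)} = -273460 - \left(-105 - 125\right) = -273460 - -230 = -273460 + 230 = -273230$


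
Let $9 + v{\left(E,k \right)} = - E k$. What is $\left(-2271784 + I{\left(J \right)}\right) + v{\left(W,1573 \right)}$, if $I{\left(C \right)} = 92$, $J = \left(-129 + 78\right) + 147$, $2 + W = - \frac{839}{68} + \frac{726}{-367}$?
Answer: $- \frac{56052055567}{24956} \approx -2.246 \cdot 10^{6}$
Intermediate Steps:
$W = - \frac{407193}{24956}$ ($W = -2 + \left(- \frac{839}{68} + \frac{726}{-367}\right) = -2 + \left(\left(-839\right) \frac{1}{68} + 726 \left(- \frac{1}{367}\right)\right) = -2 - \frac{357281}{24956} = - \frac{407193}{24956} \approx -16.316$)
$v{\left(E,k \right)} = -9 - E k$
$J = 96$ ($J = -51 + 147 = 96$)
$\left(-2271784 + I{\left(J \right)}\right) + v{\left(W,1573 \right)} = \left(-2271784 + 92\right) - \left(9 - \frac{640514589}{24956}\right) = -2271692 + \left(-9 + \frac{640514589}{24956}\right) = -2271692 + \frac{640289985}{24956} = - \frac{56052055567}{24956}$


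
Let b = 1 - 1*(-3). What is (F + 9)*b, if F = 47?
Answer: 224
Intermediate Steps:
b = 4 (b = 1 + 3 = 4)
(F + 9)*b = (47 + 9)*4 = 56*4 = 224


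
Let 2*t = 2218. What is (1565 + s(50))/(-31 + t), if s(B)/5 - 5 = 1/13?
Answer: 20675/14014 ≈ 1.4753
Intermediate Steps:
t = 1109 (t = (½)*2218 = 1109)
s(B) = 330/13 (s(B) = 25 + 5/13 = 330/13)
(1565 + s(50))/(-31 + t) = (1565 + 330/13)/(-31 + 1109) = (20675/13)/1078 = (20675/13)*(1/1078) = 20675/14014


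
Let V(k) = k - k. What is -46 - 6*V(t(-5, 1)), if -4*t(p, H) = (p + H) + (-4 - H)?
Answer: -46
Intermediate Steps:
t(p, H) = 1 - p/4 (t(p, H) = -((p + H) + (-4 - H))/4 = -((H + p) + (-4 - H))/4 = -(-4 + p)/4 = 1 - p/4)
V(k) = 0
-46 - 6*V(t(-5, 1)) = -46 - 6*0 = -46 + 0 = -46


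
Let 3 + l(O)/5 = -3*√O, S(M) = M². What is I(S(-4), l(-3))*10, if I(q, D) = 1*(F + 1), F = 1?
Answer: 20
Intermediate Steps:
l(O) = -15 - 15*√O (l(O) = -15 + 5*(-3*√O) = -15 - 15*√O)
I(q, D) = 2 (I(q, D) = 1*(1 + 1) = 1*2 = 2)
I(S(-4), l(-3))*10 = 2*10 = 20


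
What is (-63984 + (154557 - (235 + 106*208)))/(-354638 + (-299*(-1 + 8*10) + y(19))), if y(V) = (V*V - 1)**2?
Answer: -68290/248659 ≈ -0.27463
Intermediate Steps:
y(V) = (-1 + V**2)**2 (y(V) = (V**2 - 1)**2 = (-1 + V**2)**2)
(-63984 + (154557 - (235 + 106*208)))/(-354638 + (-299*(-1 + 8*10) + y(19))) = (-63984 + (154557 - (235 + 106*208)))/(-354638 + (-299*(-1 + 8*10) + (-1 + 19**2)**2)) = (-63984 + (154557 - (235 + 22048)))/(-354638 + (-299*(-1 + 80) + (-1 + 361)**2)) = (-63984 + (154557 - 1*22283))/(-354638 + (-299*79 + 360**2)) = (-63984 + (154557 - 22283))/(-354638 + (-23621 + 129600)) = (-63984 + 132274)/(-354638 + 105979) = 68290/(-248659) = 68290*(-1/248659) = -68290/248659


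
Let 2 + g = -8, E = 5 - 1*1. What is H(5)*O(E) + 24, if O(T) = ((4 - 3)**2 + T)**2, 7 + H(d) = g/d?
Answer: -201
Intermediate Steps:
E = 4 (E = 5 - 1 = 4)
g = -10 (g = -2 - 8 = -10)
H(d) = -7 - 10/d
O(T) = (1 + T)**2 (O(T) = (1**2 + T)**2 = (1 + T)**2)
H(5)*O(E) + 24 = (-7 - 10/5)*(1 + 4)**2 + 24 = (-7 - 10*1/5)*5**2 + 24 = (-7 - 2)*25 + 24 = -9*25 + 24 = -225 + 24 = -201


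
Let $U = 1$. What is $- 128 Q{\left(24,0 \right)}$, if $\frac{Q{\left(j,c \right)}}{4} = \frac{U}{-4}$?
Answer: $128$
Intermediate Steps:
$Q{\left(j,c \right)} = -1$ ($Q{\left(j,c \right)} = 4 \cdot 1 \frac{1}{-4} = 4 \cdot 1 \left(- \frac{1}{4}\right) = 4 \left(- \frac{1}{4}\right) = -1$)
$- 128 Q{\left(24,0 \right)} = \left(-128\right) \left(-1\right) = 128$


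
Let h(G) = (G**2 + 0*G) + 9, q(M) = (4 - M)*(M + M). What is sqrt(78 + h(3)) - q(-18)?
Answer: 792 + 4*sqrt(6) ≈ 801.80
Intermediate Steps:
q(M) = 2*M*(4 - M) (q(M) = (4 - M)*(2*M) = 2*M*(4 - M))
h(G) = 9 + G**2 (h(G) = (G**2 + 0) + 9 = G**2 + 9 = 9 + G**2)
sqrt(78 + h(3)) - q(-18) = sqrt(78 + (9 + 3**2)) - 2*(-18)*(4 - 1*(-18)) = sqrt(78 + (9 + 9)) - 2*(-18)*(4 + 18) = sqrt(78 + 18) - 2*(-18)*22 = sqrt(96) - 1*(-792) = 4*sqrt(6) + 792 = 792 + 4*sqrt(6)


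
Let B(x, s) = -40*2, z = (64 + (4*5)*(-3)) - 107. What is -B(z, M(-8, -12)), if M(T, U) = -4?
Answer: 80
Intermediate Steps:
z = -103 (z = (64 + 20*(-3)) - 107 = (64 - 60) - 107 = 4 - 107 = -103)
B(x, s) = -80
-B(z, M(-8, -12)) = -1*(-80) = 80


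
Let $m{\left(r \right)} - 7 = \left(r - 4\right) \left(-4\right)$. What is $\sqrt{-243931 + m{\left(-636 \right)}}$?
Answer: $2 i \sqrt{60341} \approx 491.29 i$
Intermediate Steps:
$m{\left(r \right)} = 23 - 4 r$ ($m{\left(r \right)} = 7 + \left(r - 4\right) \left(-4\right) = 7 + \left(-4 + r\right) \left(-4\right) = 7 - \left(-16 + 4 r\right) = 23 - 4 r$)
$\sqrt{-243931 + m{\left(-636 \right)}} = \sqrt{-243931 + \left(23 - -2544\right)} = \sqrt{-243931 + \left(23 + 2544\right)} = \sqrt{-243931 + 2567} = \sqrt{-241364} = 2 i \sqrt{60341}$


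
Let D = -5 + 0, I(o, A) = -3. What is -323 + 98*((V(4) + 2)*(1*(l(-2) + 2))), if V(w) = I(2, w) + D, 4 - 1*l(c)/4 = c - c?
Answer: -10907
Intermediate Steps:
D = -5
l(c) = 16 (l(c) = 16 - 4*(c - c) = 16 - 4*0 = 16 + 0 = 16)
V(w) = -8 (V(w) = -3 - 5 = -8)
-323 + 98*((V(4) + 2)*(1*(l(-2) + 2))) = -323 + 98*((-8 + 2)*(1*(16 + 2))) = -323 + 98*(-6*18) = -323 + 98*(-108) = -323 - 10584 = -10907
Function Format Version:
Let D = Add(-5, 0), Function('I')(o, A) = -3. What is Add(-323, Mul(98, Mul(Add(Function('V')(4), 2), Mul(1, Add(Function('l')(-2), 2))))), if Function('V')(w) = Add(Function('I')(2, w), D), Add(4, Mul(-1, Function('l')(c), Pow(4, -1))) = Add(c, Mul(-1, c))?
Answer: -10907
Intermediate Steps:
D = -5
Function('l')(c) = 16 (Function('l')(c) = Add(16, Mul(-4, Add(c, Mul(-1, c)))) = Add(16, Mul(-4, 0)) = Add(16, 0) = 16)
Function('V')(w) = -8 (Function('V')(w) = Add(-3, -5) = -8)
Add(-323, Mul(98, Mul(Add(Function('V')(4), 2), Mul(1, Add(Function('l')(-2), 2))))) = Add(-323, Mul(98, Mul(Add(-8, 2), Mul(1, Add(16, 2))))) = Add(-323, Mul(98, Mul(-6, Mul(1, 18)))) = Add(-323, Mul(98, Mul(-6, 18))) = Add(-323, Mul(98, -108)) = Add(-323, -10584) = -10907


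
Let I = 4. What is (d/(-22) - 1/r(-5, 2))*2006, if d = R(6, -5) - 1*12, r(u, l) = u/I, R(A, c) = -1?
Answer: 153459/55 ≈ 2790.2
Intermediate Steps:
r(u, l) = u/4
d = -13 (d = -1 - 1*12 = -1 - 12 = -13)
(d/(-22) - 1/r(-5, 2))*2006 = (-13/(-22) - 1/((¼)*(-5)))*2006 = (-13*(-1/22) - 1/(-5/4))*2006 = (13/22 - 1*(-⅘))*2006 = (13/22 + ⅘)*2006 = (153/110)*2006 = 153459/55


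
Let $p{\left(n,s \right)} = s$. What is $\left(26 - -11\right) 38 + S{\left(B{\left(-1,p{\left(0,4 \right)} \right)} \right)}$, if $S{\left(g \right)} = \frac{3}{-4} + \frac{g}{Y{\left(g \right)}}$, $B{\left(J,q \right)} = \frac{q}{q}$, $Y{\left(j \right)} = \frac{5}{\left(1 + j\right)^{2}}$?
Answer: $\frac{28121}{20} \approx 1406.1$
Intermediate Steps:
$Y{\left(j \right)} = \frac{5}{\left(1 + j\right)^{2}}$
$B{\left(J,q \right)} = 1$
$S{\left(g \right)} = - \frac{3}{4} + \frac{g \left(1 + g\right)^{2}}{5}$ ($S{\left(g \right)} = \frac{3}{-4} + \frac{g}{5 \frac{1}{\left(1 + g\right)^{2}}} = 3 \left(- \frac{1}{4}\right) + g \frac{\left(1 + g\right)^{2}}{5} = - \frac{3}{4} + \frac{g \left(1 + g\right)^{2}}{5}$)
$\left(26 - -11\right) 38 + S{\left(B{\left(-1,p{\left(0,4 \right)} \right)} \right)} = \left(26 - -11\right) 38 - \left(\frac{3}{4} - \frac{\left(1 + 1\right)^{2}}{5}\right) = \left(26 + 11\right) 38 - \left(\frac{3}{4} - \frac{2^{2}}{5}\right) = 37 \cdot 38 - \left(\frac{3}{4} - \frac{4}{5}\right) = 1406 + \left(- \frac{3}{4} + \frac{4}{5}\right) = 1406 + \frac{1}{20} = \frac{28121}{20}$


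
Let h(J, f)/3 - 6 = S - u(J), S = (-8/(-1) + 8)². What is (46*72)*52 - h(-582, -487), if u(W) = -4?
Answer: 171426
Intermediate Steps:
S = 256 (S = (-8*(-1) + 8)² = (8 + 8)² = 16² = 256)
h(J, f) = 798 (h(J, f) = 18 + 3*(256 - 1*(-4)) = 18 + 3*(256 + 4) = 18 + 3*260 = 18 + 780 = 798)
(46*72)*52 - h(-582, -487) = (46*72)*52 - 1*798 = 3312*52 - 798 = 172224 - 798 = 171426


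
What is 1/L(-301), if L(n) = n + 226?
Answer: -1/75 ≈ -0.013333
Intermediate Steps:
L(n) = 226 + n
1/L(-301) = 1/(226 - 301) = 1/(-75) = -1/75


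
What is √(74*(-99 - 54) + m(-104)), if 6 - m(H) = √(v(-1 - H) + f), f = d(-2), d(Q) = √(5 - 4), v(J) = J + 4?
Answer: √(-11316 - 6*√3) ≈ 106.43*I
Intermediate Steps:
v(J) = 4 + J
d(Q) = 1 (d(Q) = √1 = 1)
f = 1
m(H) = 6 - √(4 - H) (m(H) = 6 - √((4 + (-1 - H)) + 1) = 6 - √((3 - H) + 1) = 6 - √(4 - H))
√(74*(-99 - 54) + m(-104)) = √(74*(-99 - 54) + (6 - √(4 - 1*(-104)))) = √(74*(-153) + (6 - √(4 + 104))) = √(-11322 + (6 - √108)) = √(-11322 + (6 - 6*√3)) = √(-11316 - 6*√3)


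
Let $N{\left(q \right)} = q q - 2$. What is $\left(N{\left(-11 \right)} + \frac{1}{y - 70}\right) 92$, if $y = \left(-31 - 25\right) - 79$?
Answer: $\frac{2244248}{205} \approx 10948.0$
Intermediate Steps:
$y = -135$ ($y = -56 - 79 = -135$)
$N{\left(q \right)} = -2 + q^{2}$ ($N{\left(q \right)} = q^{2} - 2 = -2 + q^{2}$)
$\left(N{\left(-11 \right)} + \frac{1}{y - 70}\right) 92 = \left(\left(-2 + \left(-11\right)^{2}\right) + \frac{1}{-135 - 70}\right) 92 = \left(\left(-2 + 121\right) + \frac{1}{-205}\right) 92 = \left(119 - \frac{1}{205}\right) 92 = \frac{24394}{205} \cdot 92 = \frac{2244248}{205}$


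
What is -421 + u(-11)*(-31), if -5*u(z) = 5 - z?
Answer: -1609/5 ≈ -321.80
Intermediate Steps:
u(z) = -1 + z/5 (u(z) = -(5 - z)/5 = -1 + z/5)
-421 + u(-11)*(-31) = -421 + (-1 + (⅕)*(-11))*(-31) = -421 + (-1 - 11/5)*(-31) = -421 - 16/5*(-31) = -421 + 496/5 = -1609/5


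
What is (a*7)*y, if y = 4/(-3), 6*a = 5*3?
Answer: -70/3 ≈ -23.333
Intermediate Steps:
a = 5/2 (a = (5*3)/6 = (⅙)*15 = 5/2 ≈ 2.5000)
y = -4/3 (y = 4*(-⅓) = -4/3 ≈ -1.3333)
(a*7)*y = ((5/2)*7)*(-4/3) = (35/2)*(-4/3) = -70/3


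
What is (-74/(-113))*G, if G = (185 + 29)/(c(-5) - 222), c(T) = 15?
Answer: -15836/23391 ≈ -0.67701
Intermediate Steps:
G = -214/207 (G = (185 + 29)/(15 - 222) = 214/(-207) = 214*(-1/207) = -214/207 ≈ -1.0338)
(-74/(-113))*G = -74/(-113)*(-214/207) = -74*(-1/113)*(-214/207) = (74/113)*(-214/207) = -15836/23391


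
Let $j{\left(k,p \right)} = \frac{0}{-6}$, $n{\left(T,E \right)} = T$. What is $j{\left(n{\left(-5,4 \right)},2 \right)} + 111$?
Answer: $111$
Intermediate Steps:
$j{\left(k,p \right)} = 0$ ($j{\left(k,p \right)} = 0 \left(- \frac{1}{6}\right) = 0$)
$j{\left(n{\left(-5,4 \right)},2 \right)} + 111 = 0 + 111 = 111$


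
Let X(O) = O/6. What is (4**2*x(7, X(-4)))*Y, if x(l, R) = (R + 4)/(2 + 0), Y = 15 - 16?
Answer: -80/3 ≈ -26.667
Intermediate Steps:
X(O) = O/6 (X(O) = O*(1/6) = O/6)
Y = -1
x(l, R) = 2 + R/2 (x(l, R) = (4 + R)/2 = (4 + R)*(1/2) = 2 + R/2)
(4**2*x(7, X(-4)))*Y = (4**2*(2 + ((1/6)*(-4))/2))*(-1) = (16*(2 + (1/2)*(-2/3)))*(-1) = (16*(2 - 1/3))*(-1) = (16*(5/3))*(-1) = (80/3)*(-1) = -80/3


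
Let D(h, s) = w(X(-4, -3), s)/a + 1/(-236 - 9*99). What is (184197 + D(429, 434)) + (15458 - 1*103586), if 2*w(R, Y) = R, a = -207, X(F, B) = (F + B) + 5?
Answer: 53593535357/557865 ≈ 96069.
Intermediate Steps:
X(F, B) = 5 + B + F (X(F, B) = (B + F) + 5 = 5 + B + F)
w(R, Y) = R/2
D(h, s) = 2672/557865 (D(h, s) = ((5 - 3 - 4)/2)/(-207) + 1/(-236 - 9*99) = ((½)*(-2))*(-1/207) + (1/99)/(-245) = -1*(-1/207) - 1/245*1/99 = 1/207 - 1/24255 = 2672/557865)
(184197 + D(429, 434)) + (15458 - 1*103586) = (184197 + 2672/557865) + (15458 - 1*103586) = 102757062077/557865 + (15458 - 103586) = 102757062077/557865 - 88128 = 53593535357/557865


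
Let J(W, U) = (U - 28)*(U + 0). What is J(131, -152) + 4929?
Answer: 32289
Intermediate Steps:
J(W, U) = U*(-28 + U) (J(W, U) = (-28 + U)*U = U*(-28 + U))
J(131, -152) + 4929 = -152*(-28 - 152) + 4929 = -152*(-180) + 4929 = 27360 + 4929 = 32289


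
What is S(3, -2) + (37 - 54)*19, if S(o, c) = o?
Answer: -320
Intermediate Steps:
S(3, -2) + (37 - 54)*19 = 3 + (37 - 54)*19 = 3 - 17*19 = 3 - 323 = -320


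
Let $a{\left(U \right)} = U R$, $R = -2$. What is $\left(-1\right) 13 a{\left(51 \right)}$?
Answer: $1326$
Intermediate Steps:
$a{\left(U \right)} = - 2 U$ ($a{\left(U \right)} = U \left(-2\right) = - 2 U$)
$\left(-1\right) 13 a{\left(51 \right)} = \left(-1\right) 13 \left(\left(-2\right) 51\right) = \left(-13\right) \left(-102\right) = 1326$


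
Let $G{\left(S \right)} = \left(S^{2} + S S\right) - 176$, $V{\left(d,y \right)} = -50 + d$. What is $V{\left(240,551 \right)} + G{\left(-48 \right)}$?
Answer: $4622$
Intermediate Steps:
$G{\left(S \right)} = -176 + 2 S^{2}$ ($G{\left(S \right)} = \left(S^{2} + S^{2}\right) - 176 = 2 S^{2} - 176 = -176 + 2 S^{2}$)
$V{\left(240,551 \right)} + G{\left(-48 \right)} = \left(-50 + 240\right) - \left(176 - 2 \left(-48\right)^{2}\right) = 190 + \left(-176 + 2 \cdot 2304\right) = 190 + \left(-176 + 4608\right) = 190 + 4432 = 4622$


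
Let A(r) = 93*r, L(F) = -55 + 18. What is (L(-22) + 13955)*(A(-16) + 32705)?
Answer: 434478206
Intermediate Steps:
L(F) = -37
(L(-22) + 13955)*(A(-16) + 32705) = (-37 + 13955)*(93*(-16) + 32705) = 13918*(-1488 + 32705) = 13918*31217 = 434478206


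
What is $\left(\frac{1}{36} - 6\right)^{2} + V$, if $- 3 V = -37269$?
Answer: $\frac{16146433}{1296} \approx 12459.0$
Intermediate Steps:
$V = 12423$ ($V = \left(- \frac{1}{3}\right) \left(-37269\right) = 12423$)
$\left(\frac{1}{36} - 6\right)^{2} + V = \left(\frac{1}{36} - 6\right)^{2} + 12423 = \left(- \frac{215}{36}\right)^{2} + 12423 = \frac{46225}{1296} + 12423 = \frac{16146433}{1296}$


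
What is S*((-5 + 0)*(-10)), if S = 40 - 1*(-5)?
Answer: 2250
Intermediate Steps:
S = 45 (S = 40 + 5 = 45)
S*((-5 + 0)*(-10)) = 45*((-5 + 0)*(-10)) = 45*(-5*(-10)) = 45*50 = 2250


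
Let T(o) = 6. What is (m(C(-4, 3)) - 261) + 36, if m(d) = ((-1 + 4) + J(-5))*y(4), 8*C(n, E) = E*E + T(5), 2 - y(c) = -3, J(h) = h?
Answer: -235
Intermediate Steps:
y(c) = 5 (y(c) = 2 - 1*(-3) = 2 + 3 = 5)
C(n, E) = 3/4 + E**2/8 (C(n, E) = (E*E + 6)/8 = (E**2 + 6)/8 = (6 + E**2)/8 = 3/4 + E**2/8)
m(d) = -10 (m(d) = ((-1 + 4) - 5)*5 = (3 - 5)*5 = -2*5 = -10)
(m(C(-4, 3)) - 261) + 36 = (-10 - 261) + 36 = -271 + 36 = -235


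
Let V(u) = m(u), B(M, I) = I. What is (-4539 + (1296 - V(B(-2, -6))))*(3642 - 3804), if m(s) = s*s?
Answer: 531198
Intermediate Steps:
m(s) = s²
V(u) = u²
(-4539 + (1296 - V(B(-2, -6))))*(3642 - 3804) = (-4539 + (1296 - 1*(-6)²))*(3642 - 3804) = (-4539 + (1296 - 1*36))*(-162) = (-4539 + (1296 - 36))*(-162) = (-4539 + 1260)*(-162) = -3279*(-162) = 531198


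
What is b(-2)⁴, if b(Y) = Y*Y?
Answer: 256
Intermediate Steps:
b(Y) = Y²
b(-2)⁴ = ((-2)²)⁴ = 4⁴ = 256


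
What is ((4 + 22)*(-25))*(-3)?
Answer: 1950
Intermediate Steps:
((4 + 22)*(-25))*(-3) = (26*(-25))*(-3) = -650*(-3) = 1950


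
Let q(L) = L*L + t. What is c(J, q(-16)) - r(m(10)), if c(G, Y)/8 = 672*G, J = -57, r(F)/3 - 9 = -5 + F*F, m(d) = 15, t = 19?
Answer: -307119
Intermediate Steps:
r(F) = 12 + 3*F² (r(F) = 27 + 3*(-5 + F*F) = 27 + 3*(-5 + F²) = 27 + (-15 + 3*F²) = 12 + 3*F²)
q(L) = 19 + L² (q(L) = L*L + 19 = L² + 19 = 19 + L²)
c(G, Y) = 5376*G (c(G, Y) = 8*(672*G) = 5376*G)
c(J, q(-16)) - r(m(10)) = 5376*(-57) - (12 + 3*15²) = -306432 - (12 + 3*225) = -306432 - (12 + 675) = -306432 - 1*687 = -306432 - 687 = -307119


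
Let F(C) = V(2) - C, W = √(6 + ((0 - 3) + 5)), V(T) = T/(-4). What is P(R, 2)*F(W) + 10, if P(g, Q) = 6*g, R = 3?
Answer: 1 - 36*√2 ≈ -49.912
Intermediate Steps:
V(T) = -T/4 (V(T) = T*(-¼) = -T/4)
W = 2*√2 (W = √(6 + (-3 + 5)) = √(6 + 2) = √8 = 2*√2 ≈ 2.8284)
F(C) = -½ - C (F(C) = -¼*2 - C = -½ - C)
P(R, 2)*F(W) + 10 = (6*3)*(-½ - 2*√2) + 10 = 18*(-½ - 2*√2) + 10 = (-9 - 36*√2) + 10 = 1 - 36*√2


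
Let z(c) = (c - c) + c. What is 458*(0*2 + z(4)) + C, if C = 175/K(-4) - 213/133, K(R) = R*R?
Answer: 3918363/2128 ≈ 1841.3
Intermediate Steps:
K(R) = R²
z(c) = c (z(c) = 0 + c = c)
C = 19867/2128 (C = 175/((-4)²) - 213/133 = 175/16 - 213*1/133 = 175*(1/16) - 213/133 = 175/16 - 213/133 = 19867/2128 ≈ 9.3360)
458*(0*2 + z(4)) + C = 458*(0*2 + 4) + 19867/2128 = 458*(0 + 4) + 19867/2128 = 458*4 + 19867/2128 = 1832 + 19867/2128 = 3918363/2128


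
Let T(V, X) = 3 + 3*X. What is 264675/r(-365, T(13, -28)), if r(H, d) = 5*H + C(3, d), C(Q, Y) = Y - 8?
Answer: -88225/638 ≈ -138.28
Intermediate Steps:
C(Q, Y) = -8 + Y
r(H, d) = -8 + d + 5*H (r(H, d) = 5*H + (-8 + d) = -8 + d + 5*H)
264675/r(-365, T(13, -28)) = 264675/(-8 + (3 + 3*(-28)) + 5*(-365)) = 264675/(-8 + (3 - 84) - 1825) = 264675/(-8 - 81 - 1825) = 264675/(-1914) = 264675*(-1/1914) = -88225/638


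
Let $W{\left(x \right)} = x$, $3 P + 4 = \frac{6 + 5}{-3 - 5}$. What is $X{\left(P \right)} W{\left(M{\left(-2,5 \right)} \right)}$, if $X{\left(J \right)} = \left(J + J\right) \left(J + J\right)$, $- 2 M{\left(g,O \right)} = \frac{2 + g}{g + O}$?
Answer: $0$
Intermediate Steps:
$P = - \frac{43}{24}$ ($P = - \frac{4}{3} + \frac{\left(6 + 5\right) \frac{1}{-3 - 5}}{3} = - \frac{4}{3} + \frac{11 \frac{1}{-8}}{3} = - \frac{4}{3} + \frac{11 \left(- \frac{1}{8}\right)}{3} = - \frac{4}{3} + \frac{1}{3} \left(- \frac{11}{8}\right) = - \frac{4}{3} - \frac{11}{24} = - \frac{43}{24} \approx -1.7917$)
$M{\left(g,O \right)} = - \frac{2 + g}{2 \left(O + g\right)}$ ($M{\left(g,O \right)} = - \frac{\left(2 + g\right) \frac{1}{g + O}}{2} = - \frac{\left(2 + g\right) \frac{1}{O + g}}{2} = - \frac{\frac{1}{O + g} \left(2 + g\right)}{2} = - \frac{2 + g}{2 \left(O + g\right)}$)
$X{\left(J \right)} = 4 J^{2}$ ($X{\left(J \right)} = 2 J 2 J = 4 J^{2}$)
$X{\left(P \right)} W{\left(M{\left(-2,5 \right)} \right)} = 4 \left(- \frac{43}{24}\right)^{2} \frac{-1 - -1}{5 - 2} = 4 \cdot \frac{1849}{576} \frac{-1 + 1}{3} = \frac{1849 \cdot \frac{1}{3} \cdot 0}{144} = \frac{1849}{144} \cdot 0 = 0$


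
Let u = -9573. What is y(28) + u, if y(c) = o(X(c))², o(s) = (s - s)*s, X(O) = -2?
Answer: -9573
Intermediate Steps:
o(s) = 0 (o(s) = 0*s = 0)
y(c) = 0 (y(c) = 0² = 0)
y(28) + u = 0 - 9573 = -9573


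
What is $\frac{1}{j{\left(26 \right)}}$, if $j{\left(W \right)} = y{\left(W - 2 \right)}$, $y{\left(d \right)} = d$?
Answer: $\frac{1}{24} \approx 0.041667$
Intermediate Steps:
$j{\left(W \right)} = -2 + W$ ($j{\left(W \right)} = W - 2 = -2 + W$)
$\frac{1}{j{\left(26 \right)}} = \frac{1}{-2 + 26} = \frac{1}{24}$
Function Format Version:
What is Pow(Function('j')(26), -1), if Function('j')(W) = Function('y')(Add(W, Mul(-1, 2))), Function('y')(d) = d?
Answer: Rational(1, 24) ≈ 0.041667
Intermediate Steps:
Function('j')(W) = Add(-2, W) (Function('j')(W) = Add(W, Mul(-1, 2)) = Add(W, -2) = Add(-2, W))
Pow(Function('j')(26), -1) = Pow(Add(-2, 26), -1) = Pow(24, -1) = Rational(1, 24)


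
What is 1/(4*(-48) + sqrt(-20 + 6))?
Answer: -96/18439 - I*sqrt(14)/36878 ≈ -0.0052064 - 0.00010146*I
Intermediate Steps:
1/(4*(-48) + sqrt(-20 + 6)) = 1/(-192 + sqrt(-14)) = 1/(-192 + I*sqrt(14))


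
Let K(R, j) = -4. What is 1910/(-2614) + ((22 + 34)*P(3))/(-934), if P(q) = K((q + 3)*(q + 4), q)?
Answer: -299601/610369 ≈ -0.49085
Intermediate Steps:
P(q) = -4
1910/(-2614) + ((22 + 34)*P(3))/(-934) = 1910/(-2614) + ((22 + 34)*(-4))/(-934) = 1910*(-1/2614) + (56*(-4))*(-1/934) = -955/1307 - 224*(-1/934) = -955/1307 + 112/467 = -299601/610369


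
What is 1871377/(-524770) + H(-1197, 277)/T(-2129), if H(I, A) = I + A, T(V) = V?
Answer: -3501373233/1117235330 ≈ -3.1340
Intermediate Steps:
H(I, A) = A + I
1871377/(-524770) + H(-1197, 277)/T(-2129) = 1871377/(-524770) + (277 - 1197)/(-2129) = 1871377*(-1/524770) - 920*(-1/2129) = -1871377/524770 + 920/2129 = -3501373233/1117235330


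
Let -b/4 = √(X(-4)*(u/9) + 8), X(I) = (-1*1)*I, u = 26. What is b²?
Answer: 2816/9 ≈ 312.89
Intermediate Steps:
X(I) = -I
b = -16*√11/3 (b = -4*√((-1*(-4))*(26/9) + 8) = -4*√(4*(26*(⅑)) + 8) = -4*√(4*(26/9) + 8) = -4*√(104/9 + 8) = -16*√11/3 ≈ -17.689)
b² = (-16*√11/3)² = 2816/9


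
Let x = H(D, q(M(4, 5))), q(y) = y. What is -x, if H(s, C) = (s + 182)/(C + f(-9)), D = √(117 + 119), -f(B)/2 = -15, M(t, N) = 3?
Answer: -182/33 - 2*√59/33 ≈ -5.9807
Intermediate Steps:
f(B) = 30 (f(B) = -2*(-15) = 30)
D = 2*√59 (D = √236 = 2*√59 ≈ 15.362)
H(s, C) = (182 + s)/(30 + C) (H(s, C) = (s + 182)/(C + 30) = (182 + s)/(30 + C))
x = 182/33 + 2*√59/33 (x = (182 + 2*√59)/(30 + 3) = (182 + 2*√59)/33 = 182/33 + 2*√59/33 ≈ 5.9807)
-x = -(182/33 + 2*√59/33) = -182/33 - 2*√59/33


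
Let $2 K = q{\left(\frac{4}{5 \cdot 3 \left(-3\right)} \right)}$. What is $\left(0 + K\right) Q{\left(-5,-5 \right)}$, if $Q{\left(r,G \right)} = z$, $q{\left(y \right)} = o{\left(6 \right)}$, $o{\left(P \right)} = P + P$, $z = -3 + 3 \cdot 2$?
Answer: $18$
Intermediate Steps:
$z = 3$ ($z = -3 + 6 = 3$)
$o{\left(P \right)} = 2 P$
$q{\left(y \right)} = 12$ ($q{\left(y \right)} = 2 \cdot 6 = 12$)
$Q{\left(r,G \right)} = 3$
$K = 6$ ($K = \frac{1}{2} \cdot 12 = 6$)
$\left(0 + K\right) Q{\left(-5,-5 \right)} = \left(0 + 6\right) 3 = 6 \cdot 3 = 18$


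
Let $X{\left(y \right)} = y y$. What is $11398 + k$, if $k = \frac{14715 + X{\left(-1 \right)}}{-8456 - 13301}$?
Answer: $\frac{247971570}{21757} \approx 11397.0$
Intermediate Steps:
$X{\left(y \right)} = y^{2}$
$k = - \frac{14716}{21757}$ ($k = \frac{14715 + \left(-1\right)^{2}}{-8456 - 13301} = \frac{14715 + 1}{-21757} = 14716 \left(- \frac{1}{21757}\right) = - \frac{14716}{21757} \approx -0.67638$)
$11398 + k = 11398 - \frac{14716}{21757} = \frac{247971570}{21757}$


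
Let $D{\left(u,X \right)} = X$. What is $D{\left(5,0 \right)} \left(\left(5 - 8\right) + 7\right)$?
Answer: $0$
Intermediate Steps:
$D{\left(5,0 \right)} \left(\left(5 - 8\right) + 7\right) = 0 \left(\left(5 - 8\right) + 7\right) = 0 \left(-3 + 7\right) = 0 \cdot 4 = 0$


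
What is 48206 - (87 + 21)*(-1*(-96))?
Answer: 37838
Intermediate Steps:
48206 - (87 + 21)*(-1*(-96)) = 48206 - 108*96 = 48206 - 1*10368 = 48206 - 10368 = 37838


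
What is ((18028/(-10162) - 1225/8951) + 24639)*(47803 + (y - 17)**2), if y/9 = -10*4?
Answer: 212817965602181640/45480031 ≈ 4.6794e+9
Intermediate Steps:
y = -360 (y = 9*(-10*4) = 9*(-40) = -360)
((18028/(-10162) - 1225/8951) + 24639)*(47803 + (y - 17)**2) = ((18028/(-10162) - 1225/8951) + 24639)*(47803 + (-360 - 17)**2) = ((18028*(-1/10162) - 1225*1/8951) + 24639)*(47803 + (-377)**2) = ((-9014/5081 - 1225/8951) + 24639)*(47803 + 142129) = (-86908539/45480031 + 24639)*189932 = (1120495575270/45480031)*189932 = 212817965602181640/45480031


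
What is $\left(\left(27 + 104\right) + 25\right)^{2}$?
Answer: $24336$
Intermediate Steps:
$\left(\left(27 + 104\right) + 25\right)^{2} = \left(131 + 25\right)^{2} = 156^{2} = 24336$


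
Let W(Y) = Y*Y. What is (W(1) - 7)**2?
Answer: 36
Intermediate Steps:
W(Y) = Y**2
(W(1) - 7)**2 = (1**2 - 7)**2 = (1 - 7)**2 = (-6)**2 = 36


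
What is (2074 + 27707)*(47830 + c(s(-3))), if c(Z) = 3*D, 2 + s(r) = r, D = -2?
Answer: 1424246544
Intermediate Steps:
s(r) = -2 + r
c(Z) = -6 (c(Z) = 3*(-2) = -6)
(2074 + 27707)*(47830 + c(s(-3))) = (2074 + 27707)*(47830 - 6) = 29781*47824 = 1424246544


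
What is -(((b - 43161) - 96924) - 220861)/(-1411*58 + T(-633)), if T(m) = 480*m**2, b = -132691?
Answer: 493637/192248882 ≈ 0.0025677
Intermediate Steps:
-(((b - 43161) - 96924) - 220861)/(-1411*58 + T(-633)) = -(((-132691 - 43161) - 96924) - 220861)/(-1411*58 + 480*(-633)**2) = -((-175852 - 96924) - 220861)/(-81838 + 480*400689) = -(-272776 - 220861)/(-81838 + 192330720) = -(-493637)/192248882 = -1*(-493637/192248882) = 493637/192248882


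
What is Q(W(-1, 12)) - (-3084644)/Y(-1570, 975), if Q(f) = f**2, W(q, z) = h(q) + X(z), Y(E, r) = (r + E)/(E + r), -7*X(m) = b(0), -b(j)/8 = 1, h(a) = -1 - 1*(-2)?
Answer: 151147781/49 ≈ 3.0846e+6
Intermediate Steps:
h(a) = 1 (h(a) = -1 + 2 = 1)
b(j) = -8 (b(j) = -8*1 = -8)
X(m) = 8/7 (X(m) = -1/7*(-8) = 8/7)
Y(E, r) = 1 (Y(E, r) = (E + r)/(E + r) = 1)
W(q, z) = 15/7 (W(q, z) = 1 + 8/7 = 15/7)
Q(W(-1, 12)) - (-3084644)/Y(-1570, 975) = (15/7)**2 - (-3084644)/1 = 225/49 - (-3084644) = 225/49 - 1*(-3084644) = 225/49 + 3084644 = 151147781/49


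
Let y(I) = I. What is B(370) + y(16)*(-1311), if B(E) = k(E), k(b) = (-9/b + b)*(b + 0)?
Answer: 115915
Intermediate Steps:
k(b) = b*(b - 9/b) (k(b) = (b - 9/b)*b = b*(b - 9/b))
B(E) = -9 + E²
B(370) + y(16)*(-1311) = (-9 + 370²) + 16*(-1311) = (-9 + 136900) - 20976 = 136891 - 20976 = 115915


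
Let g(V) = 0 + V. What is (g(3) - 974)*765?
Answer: -742815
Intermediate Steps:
g(V) = V
(g(3) - 974)*765 = (3 - 974)*765 = -971*765 = -742815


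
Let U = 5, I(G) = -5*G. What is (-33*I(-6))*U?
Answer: -4950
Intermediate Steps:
(-33*I(-6))*U = -(-165)*(-6)*5 = -33*30*5 = -990*5 = -4950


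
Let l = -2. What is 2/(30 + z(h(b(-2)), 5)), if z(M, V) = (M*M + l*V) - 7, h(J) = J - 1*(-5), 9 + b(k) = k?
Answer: 2/49 ≈ 0.040816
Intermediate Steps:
b(k) = -9 + k
h(J) = 5 + J (h(J) = J + 5 = 5 + J)
z(M, V) = -7 + M**2 - 2*V (z(M, V) = (M*M - 2*V) - 7 = (M**2 - 2*V) - 7 = -7 + M**2 - 2*V)
2/(30 + z(h(b(-2)), 5)) = 2/(30 + (-7 + (5 + (-9 - 2))**2 - 2*5)) = 2/(30 + (-7 + (5 - 11)**2 - 10)) = 2/(30 + (-7 + (-6)**2 - 10)) = 2/(30 + (-7 + 36 - 10)) = 2/(30 + 19) = 2/49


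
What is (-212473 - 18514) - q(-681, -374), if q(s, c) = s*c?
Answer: -485681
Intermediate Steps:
q(s, c) = c*s
(-212473 - 18514) - q(-681, -374) = (-212473 - 18514) - (-374)*(-681) = -230987 - 1*254694 = -230987 - 254694 = -485681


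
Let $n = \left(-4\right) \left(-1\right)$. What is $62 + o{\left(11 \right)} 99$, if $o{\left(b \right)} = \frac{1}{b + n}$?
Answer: $\frac{343}{5} \approx 68.6$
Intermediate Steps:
$n = 4$
$o{\left(b \right)} = \frac{1}{4 + b}$ ($o{\left(b \right)} = \frac{1}{b + 4} = \frac{1}{4 + b}$)
$62 + o{\left(11 \right)} 99 = 62 + \frac{1}{4 + 11} \cdot 99 = 62 + \frac{1}{15} \cdot 99 = 62 + \frac{33}{5} = \frac{343}{5}$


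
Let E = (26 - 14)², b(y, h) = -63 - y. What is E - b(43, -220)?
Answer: 250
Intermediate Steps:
E = 144 (E = 12² = 144)
E - b(43, -220) = 144 - (-63 - 1*43) = 144 - (-63 - 43) = 144 - 1*(-106) = 144 + 106 = 250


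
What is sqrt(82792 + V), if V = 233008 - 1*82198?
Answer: sqrt(233602) ≈ 483.32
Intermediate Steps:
V = 150810 (V = 233008 - 82198 = 150810)
sqrt(82792 + V) = sqrt(82792 + 150810) = sqrt(233602)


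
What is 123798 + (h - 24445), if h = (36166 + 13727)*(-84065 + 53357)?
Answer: -1532014891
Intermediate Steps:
h = -1532114244 (h = 49893*(-30708) = -1532114244)
123798 + (h - 24445) = 123798 + (-1532114244 - 24445) = 123798 - 1532138689 = -1532014891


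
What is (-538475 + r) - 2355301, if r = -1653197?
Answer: -4546973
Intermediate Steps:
(-538475 + r) - 2355301 = (-538475 - 1653197) - 2355301 = -2191672 - 2355301 = -4546973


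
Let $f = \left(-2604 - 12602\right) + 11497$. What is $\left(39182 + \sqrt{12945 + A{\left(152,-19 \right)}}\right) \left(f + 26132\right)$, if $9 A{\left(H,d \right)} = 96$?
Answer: $878577986 + \frac{22423 \sqrt{116601}}{3} \approx 8.8113 \cdot 10^{8}$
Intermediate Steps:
$A{\left(H,d \right)} = \frac{32}{3}$ ($A{\left(H,d \right)} = \frac{1}{9} \cdot 96 = \frac{32}{3}$)
$f = -3709$ ($f = -15206 + 11497 = -3709$)
$\left(39182 + \sqrt{12945 + A{\left(152,-19 \right)}}\right) \left(f + 26132\right) = \left(39182 + \sqrt{12945 + \frac{32}{3}}\right) \left(-3709 + 26132\right) = \left(39182 + \sqrt{\frac{38867}{3}}\right) 22423 = \left(39182 + \frac{\sqrt{116601}}{3}\right) 22423 = 878577986 + \frac{22423 \sqrt{116601}}{3}$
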